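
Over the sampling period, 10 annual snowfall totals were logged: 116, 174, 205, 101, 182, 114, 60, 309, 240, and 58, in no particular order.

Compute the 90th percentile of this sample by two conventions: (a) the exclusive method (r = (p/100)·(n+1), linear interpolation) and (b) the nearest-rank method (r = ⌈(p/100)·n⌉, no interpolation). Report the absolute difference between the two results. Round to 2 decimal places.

Sorted: 58, 60, 101, 114, 116, 174, 182, 205, 240, 309.
n = 10.
(a) r = 9.9; between ranks 9 (240) and 10 (309): 302.1.
(b) the nearest-rank method: rank 9 → 240.
|302.1 − 240| = 62.1.

62.10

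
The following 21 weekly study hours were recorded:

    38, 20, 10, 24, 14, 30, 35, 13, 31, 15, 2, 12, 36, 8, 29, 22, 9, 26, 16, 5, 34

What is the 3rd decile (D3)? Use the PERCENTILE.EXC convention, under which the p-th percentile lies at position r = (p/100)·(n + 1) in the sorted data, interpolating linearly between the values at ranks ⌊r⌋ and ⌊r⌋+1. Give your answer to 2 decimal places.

12.60

Sorted: 2, 5, 8, 9, 10, 12, 13, 14, 15, 16, 20, 22, 24, 26, 29, 30, 31, 34, 35, 36, 38.
n = 21.
r = (30/100)·(21 + 1) = 6.6.
Rank 6 is 12 and rank 7 is 13.
Interpolate: 12 + 0.6·(13 − 12) = 12 + 0.6·1 = 12.6.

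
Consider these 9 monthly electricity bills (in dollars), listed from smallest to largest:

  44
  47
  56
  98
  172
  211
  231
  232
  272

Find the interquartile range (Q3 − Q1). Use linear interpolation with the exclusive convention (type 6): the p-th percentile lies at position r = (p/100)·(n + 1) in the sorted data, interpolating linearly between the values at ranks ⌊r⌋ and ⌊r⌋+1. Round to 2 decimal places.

180.00

n = 9.
P25: r = 2.5; ranks 2–3 are 47, 56; interpolating gives 51.5.
P75: r = 7.5; ranks 7–8 are 231, 232; interpolating gives 231.5.
Difference: 231.5 − 51.5 = 180.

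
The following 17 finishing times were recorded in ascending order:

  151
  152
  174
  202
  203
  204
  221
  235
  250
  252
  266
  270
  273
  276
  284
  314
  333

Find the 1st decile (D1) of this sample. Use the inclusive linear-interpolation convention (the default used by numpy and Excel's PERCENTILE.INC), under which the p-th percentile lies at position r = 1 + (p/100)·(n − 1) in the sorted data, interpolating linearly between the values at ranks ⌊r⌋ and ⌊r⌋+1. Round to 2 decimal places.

165.20

n = 17.
r = 1 + (10/100)·(17 − 1) = 1 + 1.6 = 2.6.
Rank 2 is 152 and rank 3 is 174.
Interpolate: 152 + 0.6·(174 − 152) = 152 + 0.6·22 = 165.2.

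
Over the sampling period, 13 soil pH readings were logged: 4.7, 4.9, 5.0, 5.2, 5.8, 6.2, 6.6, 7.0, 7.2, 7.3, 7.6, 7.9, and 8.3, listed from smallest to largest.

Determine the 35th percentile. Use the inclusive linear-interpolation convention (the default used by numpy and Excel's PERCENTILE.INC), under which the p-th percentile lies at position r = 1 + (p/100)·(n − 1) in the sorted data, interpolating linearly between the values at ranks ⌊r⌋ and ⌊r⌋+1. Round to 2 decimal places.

n = 13.
r = 1 + (35/100)·(13 − 1) = 1 + 4.2 = 5.2.
Rank 5 is 5.8 and rank 6 is 6.2.
Interpolate: 5.8 + 0.2·(6.2 − 5.8) = 5.8 + 0.2·0.4 = 5.88.

5.88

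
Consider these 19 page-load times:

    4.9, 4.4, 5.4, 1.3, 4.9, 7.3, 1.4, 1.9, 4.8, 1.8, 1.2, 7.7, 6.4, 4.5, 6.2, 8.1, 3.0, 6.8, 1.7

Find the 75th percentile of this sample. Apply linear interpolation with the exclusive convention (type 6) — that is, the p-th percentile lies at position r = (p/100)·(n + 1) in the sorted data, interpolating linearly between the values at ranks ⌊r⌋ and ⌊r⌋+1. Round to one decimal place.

Sorted: 1.2, 1.3, 1.4, 1.7, 1.8, 1.9, 3.0, 4.4, 4.5, 4.8, 4.9, 4.9, 5.4, 6.2, 6.4, 6.8, 7.3, 7.7, 8.1.
n = 19.
r = (75/100)·(19 + 1) = 15.
r is an integer, so P75 is the value at rank 15: 6.4.

6.4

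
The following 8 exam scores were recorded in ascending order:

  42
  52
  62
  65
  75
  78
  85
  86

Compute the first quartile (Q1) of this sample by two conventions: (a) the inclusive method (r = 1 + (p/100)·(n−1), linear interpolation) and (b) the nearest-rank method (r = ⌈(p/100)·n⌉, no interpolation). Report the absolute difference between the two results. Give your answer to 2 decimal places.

7.50

n = 8.
(a) r = 2.75; between ranks 2 (52) and 3 (62): 59.5.
(b) the nearest-rank method: rank 2 → 52.
|59.5 − 52| = 7.5.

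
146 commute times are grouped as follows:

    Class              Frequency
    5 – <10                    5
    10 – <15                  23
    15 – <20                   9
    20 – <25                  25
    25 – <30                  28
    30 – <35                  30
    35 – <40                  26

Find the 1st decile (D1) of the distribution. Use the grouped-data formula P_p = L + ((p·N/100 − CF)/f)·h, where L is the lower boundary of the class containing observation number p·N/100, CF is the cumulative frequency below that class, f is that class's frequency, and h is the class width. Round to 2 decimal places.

N = 146; target position k = 10/100 · 146 = 14.6.
Cumulative frequencies: 5, 28, 37, 62, 90, 120, 146.
Observation 14.6 falls in the class 10 – <15.
L = 10, CF = 5, f = 23, h = 5.
P10 = 10 + ((14.6 − 5)/23)·5 = 10 + 2.08696 = 12.087.

12.09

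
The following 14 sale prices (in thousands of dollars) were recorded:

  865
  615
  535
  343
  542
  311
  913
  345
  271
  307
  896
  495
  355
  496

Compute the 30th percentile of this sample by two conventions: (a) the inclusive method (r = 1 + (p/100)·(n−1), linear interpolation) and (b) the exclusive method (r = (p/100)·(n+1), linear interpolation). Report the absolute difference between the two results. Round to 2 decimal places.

0.80

Sorted: 271, 307, 311, 343, 345, 355, 495, 496, 535, 542, 615, 865, 896, 913.
n = 14.
(a) r = 4.9; between ranks 4 (343) and 5 (345): 344.8.
(b) r = 4.5; between ranks 4 (343) and 5 (345): 344.
|344.8 − 344| = 0.8.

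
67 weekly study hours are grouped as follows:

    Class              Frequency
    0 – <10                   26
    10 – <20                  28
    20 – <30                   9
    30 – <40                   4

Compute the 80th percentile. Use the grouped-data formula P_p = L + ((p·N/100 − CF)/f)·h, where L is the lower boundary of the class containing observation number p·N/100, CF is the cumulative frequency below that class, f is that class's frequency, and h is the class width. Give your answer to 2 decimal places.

N = 67; target position k = 80/100 · 67 = 53.6.
Cumulative frequencies: 26, 54, 63, 67.
Observation 53.6 falls in the class 10 – <20.
L = 10, CF = 26, f = 28, h = 10.
P80 = 10 + ((53.6 − 26)/28)·10 = 10 + 9.85714 = 19.8571.

19.86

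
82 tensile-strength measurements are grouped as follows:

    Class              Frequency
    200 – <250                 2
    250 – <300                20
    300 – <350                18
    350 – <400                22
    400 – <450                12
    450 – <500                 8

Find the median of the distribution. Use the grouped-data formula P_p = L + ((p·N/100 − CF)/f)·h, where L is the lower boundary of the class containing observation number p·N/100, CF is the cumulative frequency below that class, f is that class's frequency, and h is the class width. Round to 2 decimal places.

352.27

N = 82; target position k = 50/100 · 82 = 41.
Cumulative frequencies: 2, 22, 40, 62, 74, 82.
Observation 41 falls in the class 350 – <400.
L = 350, CF = 40, f = 22, h = 50.
P50 = 350 + ((41 − 40)/22)·50 = 350 + 2.27273 = 352.273.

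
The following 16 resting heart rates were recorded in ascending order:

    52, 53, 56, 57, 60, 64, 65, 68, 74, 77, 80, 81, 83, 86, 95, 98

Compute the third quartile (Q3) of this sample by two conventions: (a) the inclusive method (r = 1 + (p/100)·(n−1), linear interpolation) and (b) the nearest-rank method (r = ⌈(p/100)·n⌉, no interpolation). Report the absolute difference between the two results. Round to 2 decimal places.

0.50

n = 16.
(a) r = 12.25; between ranks 12 (81) and 13 (83): 81.5.
(b) the nearest-rank method: rank 12 → 81.
|81.5 − 81| = 0.5.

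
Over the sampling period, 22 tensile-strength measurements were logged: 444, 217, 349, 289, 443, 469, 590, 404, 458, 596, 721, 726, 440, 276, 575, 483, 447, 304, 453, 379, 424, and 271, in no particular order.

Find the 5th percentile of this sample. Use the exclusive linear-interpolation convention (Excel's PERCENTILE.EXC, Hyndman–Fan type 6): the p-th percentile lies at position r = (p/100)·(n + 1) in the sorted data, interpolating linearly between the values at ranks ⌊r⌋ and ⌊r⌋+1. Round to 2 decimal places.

Sorted: 217, 271, 276, 289, 304, 349, 379, 404, 424, 440, 443, 444, 447, 453, 458, 469, 483, 575, 590, 596, 721, 726.
n = 22.
r = (5/100)·(22 + 1) = 1.15.
Rank 1 is 217 and rank 2 is 271.
Interpolate: 217 + 0.15·(271 − 217) = 217 + 0.15·54 = 225.1.

225.10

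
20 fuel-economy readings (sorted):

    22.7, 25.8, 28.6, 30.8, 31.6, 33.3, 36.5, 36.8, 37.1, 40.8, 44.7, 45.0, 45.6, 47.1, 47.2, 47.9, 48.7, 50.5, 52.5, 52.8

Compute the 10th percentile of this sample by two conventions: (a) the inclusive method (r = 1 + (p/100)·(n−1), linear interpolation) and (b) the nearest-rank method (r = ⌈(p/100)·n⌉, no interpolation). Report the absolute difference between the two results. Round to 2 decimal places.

n = 20.
(a) r = 2.9; between ranks 2 (25.8) and 3 (28.6): 28.32.
(b) the nearest-rank method: rank 2 → 25.8.
|28.32 − 25.8| = 2.52.

2.52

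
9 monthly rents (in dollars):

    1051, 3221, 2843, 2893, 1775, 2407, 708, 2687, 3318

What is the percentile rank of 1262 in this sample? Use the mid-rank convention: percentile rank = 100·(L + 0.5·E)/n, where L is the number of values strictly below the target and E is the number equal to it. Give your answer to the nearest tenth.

22.2

Sorted: 708, 1051, 1775, 2407, 2687, 2843, 2893, 3221, 3318.
Count below 1262: L = 2; count equal: E = 0; n = 9.
Percentile rank = 100·(2 + 0.5·0)/9 = 100·2/9 = 22.22.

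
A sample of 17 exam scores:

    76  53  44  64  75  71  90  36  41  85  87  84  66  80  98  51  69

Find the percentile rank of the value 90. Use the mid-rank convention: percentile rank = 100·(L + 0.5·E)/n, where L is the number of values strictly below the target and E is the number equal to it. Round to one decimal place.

91.2

Sorted: 36, 41, 44, 51, 53, 64, 66, 69, 71, 75, 76, 80, 84, 85, 87, 90, 98.
Count below 90: L = 15; count equal: E = 1; n = 17.
Percentile rank = 100·(15 + 0.5·1)/17 = 100·15.5/17 = 91.18.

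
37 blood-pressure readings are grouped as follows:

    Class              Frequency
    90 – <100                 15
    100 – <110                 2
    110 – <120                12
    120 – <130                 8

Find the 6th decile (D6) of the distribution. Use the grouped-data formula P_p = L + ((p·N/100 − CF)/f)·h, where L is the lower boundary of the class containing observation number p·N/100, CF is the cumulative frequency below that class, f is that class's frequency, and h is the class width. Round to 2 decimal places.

114.33

N = 37; target position k = 60/100 · 37 = 22.2.
Cumulative frequencies: 15, 17, 29, 37.
Observation 22.2 falls in the class 110 – <120.
L = 110, CF = 17, f = 12, h = 10.
P60 = 110 + ((22.2 − 17)/12)·10 = 110 + 4.33333 = 114.333.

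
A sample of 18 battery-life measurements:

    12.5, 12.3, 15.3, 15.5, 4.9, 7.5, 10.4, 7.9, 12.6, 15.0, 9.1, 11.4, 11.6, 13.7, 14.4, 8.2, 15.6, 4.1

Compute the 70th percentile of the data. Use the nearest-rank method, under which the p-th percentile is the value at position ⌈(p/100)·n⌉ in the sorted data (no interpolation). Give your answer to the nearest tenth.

Sorted: 4.1, 4.9, 7.5, 7.9, 8.2, 9.1, 10.4, 11.4, 11.6, 12.3, 12.5, 12.6, 13.7, 14.4, 15.0, 15.3, 15.5, 15.6.
n = 18.
Position = ⌈70/100 · 18⌉ = ⌈12.6⌉ = 13.
The value at rank 13 is 13.7.

13.7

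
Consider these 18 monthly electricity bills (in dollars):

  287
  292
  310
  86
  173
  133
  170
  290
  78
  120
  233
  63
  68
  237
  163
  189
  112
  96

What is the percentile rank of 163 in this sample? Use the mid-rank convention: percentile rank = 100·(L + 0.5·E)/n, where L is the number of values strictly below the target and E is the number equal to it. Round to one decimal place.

47.2

Sorted: 63, 68, 78, 86, 96, 112, 120, 133, 163, 170, 173, 189, 233, 237, 287, 290, 292, 310.
Count below 163: L = 8; count equal: E = 1; n = 18.
Percentile rank = 100·(8 + 0.5·1)/18 = 100·8.5/18 = 47.22.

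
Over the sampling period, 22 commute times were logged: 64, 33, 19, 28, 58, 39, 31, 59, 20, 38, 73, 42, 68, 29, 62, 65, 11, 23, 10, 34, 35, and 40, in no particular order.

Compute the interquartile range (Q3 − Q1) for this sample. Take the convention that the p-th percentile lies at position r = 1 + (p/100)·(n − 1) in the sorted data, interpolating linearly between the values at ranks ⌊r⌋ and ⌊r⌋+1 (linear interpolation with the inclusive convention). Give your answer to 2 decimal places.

Sorted: 10, 11, 19, 20, 23, 28, 29, 31, 33, 34, 35, 38, 39, 40, 42, 58, 59, 62, 64, 65, 68, 73.
n = 22.
P25: r = 6.25; ranks 6–7 are 28, 29; interpolating gives 28.25.
P75: r = 16.75; ranks 16–17 are 58, 59; interpolating gives 58.75.
Difference: 58.75 − 28.25 = 30.5.

30.50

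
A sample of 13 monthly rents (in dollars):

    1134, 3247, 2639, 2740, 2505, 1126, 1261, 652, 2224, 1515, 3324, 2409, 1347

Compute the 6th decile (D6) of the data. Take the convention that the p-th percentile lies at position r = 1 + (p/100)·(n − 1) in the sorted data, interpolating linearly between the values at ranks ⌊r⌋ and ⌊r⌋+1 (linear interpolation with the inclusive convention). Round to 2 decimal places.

2428.20

Sorted: 652, 1126, 1134, 1261, 1347, 1515, 2224, 2409, 2505, 2639, 2740, 3247, 3324.
n = 13.
r = 1 + (60/100)·(13 − 1) = 1 + 7.2 = 8.2.
Rank 8 is 2409 and rank 9 is 2505.
Interpolate: 2409 + 0.2·(2505 − 2409) = 2409 + 0.2·96 = 2428.2.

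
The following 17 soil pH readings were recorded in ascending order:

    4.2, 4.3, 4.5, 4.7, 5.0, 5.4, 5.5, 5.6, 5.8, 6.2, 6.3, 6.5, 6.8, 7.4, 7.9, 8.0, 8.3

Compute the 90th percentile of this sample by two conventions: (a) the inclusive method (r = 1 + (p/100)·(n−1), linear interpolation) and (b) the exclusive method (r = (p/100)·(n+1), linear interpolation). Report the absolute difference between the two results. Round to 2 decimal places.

n = 17.
(a) r = 15.4; between ranks 15 (7.9) and 16 (8.0): 7.94.
(b) r = 16.2; between ranks 16 (8.0) and 17 (8.3): 8.06.
|7.94 − 8.06| = 0.12.

0.12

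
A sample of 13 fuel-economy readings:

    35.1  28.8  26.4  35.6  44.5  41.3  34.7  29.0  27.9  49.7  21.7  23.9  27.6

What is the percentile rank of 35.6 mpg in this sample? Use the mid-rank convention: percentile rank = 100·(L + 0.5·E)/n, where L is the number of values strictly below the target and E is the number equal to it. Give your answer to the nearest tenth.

73.1

Sorted: 21.7, 23.9, 26.4, 27.6, 27.9, 28.8, 29.0, 34.7, 35.1, 35.6, 41.3, 44.5, 49.7.
Count below 35.6: L = 9; count equal: E = 1; n = 13.
Percentile rank = 100·(9 + 0.5·1)/13 = 100·9.5/13 = 73.08.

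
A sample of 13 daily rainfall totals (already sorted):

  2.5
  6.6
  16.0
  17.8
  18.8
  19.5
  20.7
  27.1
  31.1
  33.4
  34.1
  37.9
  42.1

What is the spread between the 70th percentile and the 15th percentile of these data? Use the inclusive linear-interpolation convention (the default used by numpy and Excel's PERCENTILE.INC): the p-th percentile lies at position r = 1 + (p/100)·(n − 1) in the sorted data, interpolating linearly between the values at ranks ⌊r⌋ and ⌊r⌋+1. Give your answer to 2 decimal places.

n = 13.
P15: r = 2.8; ranks 2–3 are 6.6, 16.0; interpolating gives 14.12.
P70: r = 9.4; ranks 9–10 are 31.1, 33.4; interpolating gives 32.02.
Difference: 32.02 − 14.12 = 17.9.

17.90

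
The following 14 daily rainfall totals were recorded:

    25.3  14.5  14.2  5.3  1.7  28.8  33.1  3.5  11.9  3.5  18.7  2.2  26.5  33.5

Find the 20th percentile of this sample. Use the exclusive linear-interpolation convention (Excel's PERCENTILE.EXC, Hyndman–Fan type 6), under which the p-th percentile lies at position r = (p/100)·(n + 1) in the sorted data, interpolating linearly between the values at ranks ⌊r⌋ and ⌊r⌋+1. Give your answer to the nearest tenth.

3.5

Sorted: 1.7, 2.2, 3.5, 3.5, 5.3, 11.9, 14.2, 14.5, 18.7, 25.3, 26.5, 28.8, 33.1, 33.5.
n = 14.
r = (20/100)·(14 + 1) = 3.
r is an integer, so P20 is the value at rank 3: 3.5.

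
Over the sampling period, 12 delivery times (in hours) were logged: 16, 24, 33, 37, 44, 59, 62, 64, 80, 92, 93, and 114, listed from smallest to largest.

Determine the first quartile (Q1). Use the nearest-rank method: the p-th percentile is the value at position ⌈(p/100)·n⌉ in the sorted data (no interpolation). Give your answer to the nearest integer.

n = 12.
Position = ⌈25/100 · 12⌉ = ⌈3⌉ = 3.
The value at rank 3 is 33.

33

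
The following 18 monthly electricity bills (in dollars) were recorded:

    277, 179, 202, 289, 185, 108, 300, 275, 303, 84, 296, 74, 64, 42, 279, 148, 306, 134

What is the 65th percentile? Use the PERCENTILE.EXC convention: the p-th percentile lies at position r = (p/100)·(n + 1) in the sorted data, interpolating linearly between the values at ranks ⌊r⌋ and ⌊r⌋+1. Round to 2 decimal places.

277.70

Sorted: 42, 64, 74, 84, 108, 134, 148, 179, 185, 202, 275, 277, 279, 289, 296, 300, 303, 306.
n = 18.
r = (65/100)·(18 + 1) = 12.35.
Rank 12 is 277 and rank 13 is 279.
Interpolate: 277 + 0.35·(279 − 277) = 277 + 0.35·2 = 277.7.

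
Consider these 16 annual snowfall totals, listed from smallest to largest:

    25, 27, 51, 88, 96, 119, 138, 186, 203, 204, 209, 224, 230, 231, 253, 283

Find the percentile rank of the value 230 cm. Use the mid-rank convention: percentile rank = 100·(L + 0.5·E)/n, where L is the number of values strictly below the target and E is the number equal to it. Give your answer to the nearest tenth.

78.1

Count below 230: L = 12; count equal: E = 1; n = 16.
Percentile rank = 100·(12 + 0.5·1)/16 = 100·12.5/16 = 78.12.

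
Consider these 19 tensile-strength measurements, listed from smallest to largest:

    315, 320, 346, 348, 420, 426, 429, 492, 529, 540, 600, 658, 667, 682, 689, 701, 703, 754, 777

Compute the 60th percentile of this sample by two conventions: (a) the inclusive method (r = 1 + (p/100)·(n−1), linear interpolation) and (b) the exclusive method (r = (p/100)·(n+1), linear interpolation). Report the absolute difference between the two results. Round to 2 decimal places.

11.60

n = 19.
(a) r = 11.8; between ranks 11 (600) and 12 (658): 646.4.
(b) r = 12 → value at rank 12 = 658.
|646.4 − 658| = 11.6.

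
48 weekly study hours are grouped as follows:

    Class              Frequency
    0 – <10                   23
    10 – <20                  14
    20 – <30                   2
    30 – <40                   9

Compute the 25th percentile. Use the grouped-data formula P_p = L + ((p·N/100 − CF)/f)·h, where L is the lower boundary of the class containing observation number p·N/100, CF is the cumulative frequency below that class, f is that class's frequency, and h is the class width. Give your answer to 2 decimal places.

N = 48; target position k = 25/100 · 48 = 12.
Cumulative frequencies: 23, 37, 39, 48.
Observation 12 falls in the class 0 – <10.
L = 0, CF = 0, f = 23, h = 10.
P25 = 0 + ((12 − 0)/23)·10 = 0 + 5.21739 = 5.21739.

5.22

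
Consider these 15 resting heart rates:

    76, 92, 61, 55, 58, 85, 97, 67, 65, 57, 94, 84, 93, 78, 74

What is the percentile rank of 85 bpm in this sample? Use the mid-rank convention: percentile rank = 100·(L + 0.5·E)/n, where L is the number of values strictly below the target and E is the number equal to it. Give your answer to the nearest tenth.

70.0

Sorted: 55, 57, 58, 61, 65, 67, 74, 76, 78, 84, 85, 92, 93, 94, 97.
Count below 85: L = 10; count equal: E = 1; n = 15.
Percentile rank = 100·(10 + 0.5·1)/15 = 100·10.5/15 = 70.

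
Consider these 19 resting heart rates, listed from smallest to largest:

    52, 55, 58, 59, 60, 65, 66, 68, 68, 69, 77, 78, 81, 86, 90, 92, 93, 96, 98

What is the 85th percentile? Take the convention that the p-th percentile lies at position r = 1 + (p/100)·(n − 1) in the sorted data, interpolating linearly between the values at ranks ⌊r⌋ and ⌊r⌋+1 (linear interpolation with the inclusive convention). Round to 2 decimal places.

n = 19.
r = 1 + (85/100)·(19 − 1) = 1 + 15.3 = 16.3.
Rank 16 is 92 and rank 17 is 93.
Interpolate: 92 + 0.3·(93 − 92) = 92 + 0.3·1 = 92.3.

92.30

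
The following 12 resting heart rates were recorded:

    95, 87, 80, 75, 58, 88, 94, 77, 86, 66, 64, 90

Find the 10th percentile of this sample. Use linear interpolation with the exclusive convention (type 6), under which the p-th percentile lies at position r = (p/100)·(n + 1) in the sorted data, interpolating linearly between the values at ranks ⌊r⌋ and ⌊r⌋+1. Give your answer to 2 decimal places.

Sorted: 58, 64, 66, 75, 77, 80, 86, 87, 88, 90, 94, 95.
n = 12.
r = (10/100)·(12 + 1) = 1.3.
Rank 1 is 58 and rank 2 is 64.
Interpolate: 58 + 0.3·(64 − 58) = 58 + 0.3·6 = 59.8.

59.80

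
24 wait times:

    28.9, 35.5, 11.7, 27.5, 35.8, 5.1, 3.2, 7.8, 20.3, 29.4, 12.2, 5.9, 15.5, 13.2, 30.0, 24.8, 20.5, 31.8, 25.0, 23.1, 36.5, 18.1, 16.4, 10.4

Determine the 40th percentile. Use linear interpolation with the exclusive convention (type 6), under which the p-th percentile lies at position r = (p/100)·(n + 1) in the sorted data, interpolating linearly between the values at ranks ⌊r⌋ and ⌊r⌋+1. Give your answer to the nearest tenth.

16.4

Sorted: 3.2, 5.1, 5.9, 7.8, 10.4, 11.7, 12.2, 13.2, 15.5, 16.4, 18.1, 20.3, 20.5, 23.1, 24.8, 25.0, 27.5, 28.9, 29.4, 30.0, 31.8, 35.5, 35.8, 36.5.
n = 24.
r = (40/100)·(24 + 1) = 10.
r is an integer, so P40 is the value at rank 10: 16.4.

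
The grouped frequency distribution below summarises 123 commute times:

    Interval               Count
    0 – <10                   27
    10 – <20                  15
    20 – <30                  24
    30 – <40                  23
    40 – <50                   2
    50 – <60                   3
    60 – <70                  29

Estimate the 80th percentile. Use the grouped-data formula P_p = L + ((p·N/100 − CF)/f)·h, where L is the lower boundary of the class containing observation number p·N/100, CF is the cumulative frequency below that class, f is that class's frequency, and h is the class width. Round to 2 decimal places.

61.52

N = 123; target position k = 80/100 · 123 = 98.4.
Cumulative frequencies: 27, 42, 66, 89, 91, 94, 123.
Observation 98.4 falls in the class 60 – <70.
L = 60, CF = 94, f = 29, h = 10.
P80 = 60 + ((98.4 − 94)/29)·10 = 60 + 1.51724 = 61.5172.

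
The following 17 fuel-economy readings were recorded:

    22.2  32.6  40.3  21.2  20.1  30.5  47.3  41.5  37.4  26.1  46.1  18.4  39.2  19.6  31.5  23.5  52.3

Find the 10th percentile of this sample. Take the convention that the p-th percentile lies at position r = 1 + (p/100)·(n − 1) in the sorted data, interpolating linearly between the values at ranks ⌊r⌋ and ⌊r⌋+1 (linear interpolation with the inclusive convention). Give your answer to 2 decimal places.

19.90

Sorted: 18.4, 19.6, 20.1, 21.2, 22.2, 23.5, 26.1, 30.5, 31.5, 32.6, 37.4, 39.2, 40.3, 41.5, 46.1, 47.3, 52.3.
n = 17.
r = 1 + (10/100)·(17 − 1) = 1 + 1.6 = 2.6.
Rank 2 is 19.6 and rank 3 is 20.1.
Interpolate: 19.6 + 0.6·(20.1 − 19.6) = 19.6 + 0.6·0.5 = 19.9.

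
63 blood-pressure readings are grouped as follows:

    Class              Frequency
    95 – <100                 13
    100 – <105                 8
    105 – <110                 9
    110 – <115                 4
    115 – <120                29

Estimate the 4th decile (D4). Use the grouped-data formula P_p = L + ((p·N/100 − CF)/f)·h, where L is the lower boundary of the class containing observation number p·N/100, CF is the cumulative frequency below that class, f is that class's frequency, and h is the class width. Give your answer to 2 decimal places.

107.33

N = 63; target position k = 40/100 · 63 = 25.2.
Cumulative frequencies: 13, 21, 30, 34, 63.
Observation 25.2 falls in the class 105 – <110.
L = 105, CF = 21, f = 9, h = 5.
P40 = 105 + ((25.2 − 21)/9)·5 = 105 + 2.33333 = 107.333.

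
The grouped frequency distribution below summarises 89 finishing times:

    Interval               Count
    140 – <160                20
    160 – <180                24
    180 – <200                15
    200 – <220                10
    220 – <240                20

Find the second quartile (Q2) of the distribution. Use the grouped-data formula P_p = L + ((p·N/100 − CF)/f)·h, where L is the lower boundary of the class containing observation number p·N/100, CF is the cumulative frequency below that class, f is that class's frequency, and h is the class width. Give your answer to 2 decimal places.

N = 89; target position k = 50/100 · 89 = 44.5.
Cumulative frequencies: 20, 44, 59, 69, 89.
Observation 44.5 falls in the class 180 – <200.
L = 180, CF = 44, f = 15, h = 20.
P50 = 180 + ((44.5 − 44)/15)·20 = 180 + 0.666667 = 180.667.

180.67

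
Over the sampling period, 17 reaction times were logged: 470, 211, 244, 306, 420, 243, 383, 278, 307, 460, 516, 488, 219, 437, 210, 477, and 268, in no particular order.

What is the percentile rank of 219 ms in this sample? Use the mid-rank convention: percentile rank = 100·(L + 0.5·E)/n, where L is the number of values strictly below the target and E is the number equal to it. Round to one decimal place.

14.7

Sorted: 210, 211, 219, 243, 244, 268, 278, 306, 307, 383, 420, 437, 460, 470, 477, 488, 516.
Count below 219: L = 2; count equal: E = 1; n = 17.
Percentile rank = 100·(2 + 0.5·1)/17 = 100·2.5/17 = 14.71.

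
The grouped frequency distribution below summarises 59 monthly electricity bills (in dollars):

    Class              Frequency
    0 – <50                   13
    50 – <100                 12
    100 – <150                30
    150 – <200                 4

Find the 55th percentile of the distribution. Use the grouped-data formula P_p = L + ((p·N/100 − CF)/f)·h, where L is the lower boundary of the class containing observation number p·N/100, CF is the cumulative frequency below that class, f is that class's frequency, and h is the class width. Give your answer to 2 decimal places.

112.42

N = 59; target position k = 55/100 · 59 = 32.45.
Cumulative frequencies: 13, 25, 55, 59.
Observation 32.45 falls in the class 100 – <150.
L = 100, CF = 25, f = 30, h = 50.
P55 = 100 + ((32.45 − 25)/30)·50 = 100 + 12.4167 = 112.417.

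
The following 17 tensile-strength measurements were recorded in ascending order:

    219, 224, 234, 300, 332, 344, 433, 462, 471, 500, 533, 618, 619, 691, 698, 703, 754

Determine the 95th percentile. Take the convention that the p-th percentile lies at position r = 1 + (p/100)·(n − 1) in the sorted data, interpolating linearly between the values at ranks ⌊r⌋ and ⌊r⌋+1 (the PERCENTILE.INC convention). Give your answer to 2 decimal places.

713.20

n = 17.
r = 1 + (95/100)·(17 − 1) = 1 + 15.2 = 16.2.
Rank 16 is 703 and rank 17 is 754.
Interpolate: 703 + 0.2·(754 − 703) = 703 + 0.2·51 = 713.2.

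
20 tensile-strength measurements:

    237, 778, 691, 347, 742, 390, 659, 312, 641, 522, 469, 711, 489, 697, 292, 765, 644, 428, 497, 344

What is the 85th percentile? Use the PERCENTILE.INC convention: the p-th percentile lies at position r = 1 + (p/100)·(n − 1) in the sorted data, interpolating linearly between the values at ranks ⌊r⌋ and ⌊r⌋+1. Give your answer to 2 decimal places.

715.65

Sorted: 237, 292, 312, 344, 347, 390, 428, 469, 489, 497, 522, 641, 644, 659, 691, 697, 711, 742, 765, 778.
n = 20.
r = 1 + (85/100)·(20 − 1) = 1 + 16.15 = 17.15.
Rank 17 is 711 and rank 18 is 742.
Interpolate: 711 + 0.15·(742 − 711) = 711 + 0.15·31 = 715.65.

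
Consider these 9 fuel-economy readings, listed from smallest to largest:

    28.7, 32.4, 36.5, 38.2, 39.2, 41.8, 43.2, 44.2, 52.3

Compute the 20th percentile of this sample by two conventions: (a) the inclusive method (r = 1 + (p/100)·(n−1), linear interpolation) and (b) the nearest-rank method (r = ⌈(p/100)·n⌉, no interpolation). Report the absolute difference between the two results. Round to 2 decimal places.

n = 9.
(a) r = 2.6; between ranks 2 (32.4) and 3 (36.5): 34.86.
(b) the nearest-rank method: rank 2 → 32.4.
|34.86 − 32.4| = 2.46.

2.46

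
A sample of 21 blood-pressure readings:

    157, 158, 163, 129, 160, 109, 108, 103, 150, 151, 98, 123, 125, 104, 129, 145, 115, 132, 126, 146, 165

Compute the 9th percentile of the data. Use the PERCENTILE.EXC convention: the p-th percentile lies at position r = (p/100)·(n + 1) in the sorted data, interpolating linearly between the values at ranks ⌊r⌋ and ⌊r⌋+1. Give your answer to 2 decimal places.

102.90

Sorted: 98, 103, 104, 108, 109, 115, 123, 125, 126, 129, 129, 132, 145, 146, 150, 151, 157, 158, 160, 163, 165.
n = 21.
r = (9/100)·(21 + 1) = 1.98.
Rank 1 is 98 and rank 2 is 103.
Interpolate: 98 + 0.98·(103 − 98) = 98 + 0.98·5 = 102.9.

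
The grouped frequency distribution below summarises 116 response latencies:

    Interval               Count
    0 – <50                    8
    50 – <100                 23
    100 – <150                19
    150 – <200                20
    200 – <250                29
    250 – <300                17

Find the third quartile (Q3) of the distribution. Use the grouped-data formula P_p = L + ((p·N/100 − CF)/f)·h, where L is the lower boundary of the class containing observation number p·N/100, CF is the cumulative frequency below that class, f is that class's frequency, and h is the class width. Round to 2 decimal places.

229.31

N = 116; target position k = 75/100 · 116 = 87.
Cumulative frequencies: 8, 31, 50, 70, 99, 116.
Observation 87 falls in the class 200 – <250.
L = 200, CF = 70, f = 29, h = 50.
P75 = 200 + ((87 − 70)/29)·50 = 200 + 29.3103 = 229.31.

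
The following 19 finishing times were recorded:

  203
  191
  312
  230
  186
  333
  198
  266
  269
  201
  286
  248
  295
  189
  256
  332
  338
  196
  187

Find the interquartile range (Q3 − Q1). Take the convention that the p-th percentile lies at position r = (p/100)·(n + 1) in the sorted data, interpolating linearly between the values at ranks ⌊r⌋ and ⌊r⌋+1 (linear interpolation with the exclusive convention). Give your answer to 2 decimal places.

99.00

Sorted: 186, 187, 189, 191, 196, 198, 201, 203, 230, 248, 256, 266, 269, 286, 295, 312, 332, 333, 338.
n = 19.
P25: r = 5 (integer) → 196.
P75: r = 15 (integer) → 295.
Difference: 295 − 196 = 99.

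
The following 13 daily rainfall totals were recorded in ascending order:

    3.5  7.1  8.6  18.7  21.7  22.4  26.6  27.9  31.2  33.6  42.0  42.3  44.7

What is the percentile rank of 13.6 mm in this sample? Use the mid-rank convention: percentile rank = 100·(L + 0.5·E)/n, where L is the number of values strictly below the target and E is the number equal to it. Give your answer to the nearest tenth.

23.1

Count below 13.6: L = 3; count equal: E = 0; n = 13.
Percentile rank = 100·(3 + 0.5·0)/13 = 100·3/13 = 23.08.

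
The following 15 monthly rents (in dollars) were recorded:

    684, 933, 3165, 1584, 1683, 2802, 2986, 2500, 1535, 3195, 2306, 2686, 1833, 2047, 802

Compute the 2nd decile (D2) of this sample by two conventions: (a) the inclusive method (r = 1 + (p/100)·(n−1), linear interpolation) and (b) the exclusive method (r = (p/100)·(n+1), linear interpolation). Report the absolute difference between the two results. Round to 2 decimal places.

361.20

Sorted: 684, 802, 933, 1535, 1584, 1683, 1833, 2047, 2306, 2500, 2686, 2802, 2986, 3165, 3195.
n = 15.
(a) r = 3.8; between ranks 3 (933) and 4 (1535): 1414.6.
(b) r = 3.2; between ranks 3 (933) and 4 (1535): 1053.4.
|1414.6 − 1053.4| = 361.2.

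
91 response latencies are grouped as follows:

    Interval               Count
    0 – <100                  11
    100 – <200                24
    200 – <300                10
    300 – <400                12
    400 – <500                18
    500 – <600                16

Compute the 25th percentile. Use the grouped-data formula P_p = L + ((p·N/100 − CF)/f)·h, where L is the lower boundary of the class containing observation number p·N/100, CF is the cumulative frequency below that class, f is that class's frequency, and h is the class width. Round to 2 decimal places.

148.96

N = 91; target position k = 25/100 · 91 = 22.75.
Cumulative frequencies: 11, 35, 45, 57, 75, 91.
Observation 22.75 falls in the class 100 – <200.
L = 100, CF = 11, f = 24, h = 100.
P25 = 100 + ((22.75 − 11)/24)·100 = 100 + 48.9583 = 148.958.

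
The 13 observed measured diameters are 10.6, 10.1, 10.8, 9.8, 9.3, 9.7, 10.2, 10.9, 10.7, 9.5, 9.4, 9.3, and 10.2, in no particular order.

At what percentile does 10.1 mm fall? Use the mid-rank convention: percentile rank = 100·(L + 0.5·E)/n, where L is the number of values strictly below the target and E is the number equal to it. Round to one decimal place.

50.0

Sorted: 9.3, 9.3, 9.4, 9.5, 9.7, 9.8, 10.1, 10.2, 10.2, 10.6, 10.7, 10.8, 10.9.
Count below 10.1: L = 6; count equal: E = 1; n = 13.
Percentile rank = 100·(6 + 0.5·1)/13 = 100·6.5/13 = 50.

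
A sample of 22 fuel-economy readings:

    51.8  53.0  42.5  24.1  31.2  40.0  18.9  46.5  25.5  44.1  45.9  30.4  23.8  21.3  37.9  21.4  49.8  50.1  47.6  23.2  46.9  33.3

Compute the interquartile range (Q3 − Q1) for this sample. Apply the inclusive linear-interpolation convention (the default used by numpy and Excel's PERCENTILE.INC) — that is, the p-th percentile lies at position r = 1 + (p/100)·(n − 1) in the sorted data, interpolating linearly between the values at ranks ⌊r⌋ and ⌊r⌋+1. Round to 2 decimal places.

Sorted: 18.9, 21.3, 21.4, 23.2, 23.8, 24.1, 25.5, 30.4, 31.2, 33.3, 37.9, 40.0, 42.5, 44.1, 45.9, 46.5, 46.9, 47.6, 49.8, 50.1, 51.8, 53.0.
n = 22.
P25: r = 6.25; ranks 6–7 are 24.1, 25.5; interpolating gives 24.45.
P75: r = 16.75; ranks 16–17 are 46.5, 46.9; interpolating gives 46.8.
Difference: 46.8 − 24.45 = 22.35.

22.35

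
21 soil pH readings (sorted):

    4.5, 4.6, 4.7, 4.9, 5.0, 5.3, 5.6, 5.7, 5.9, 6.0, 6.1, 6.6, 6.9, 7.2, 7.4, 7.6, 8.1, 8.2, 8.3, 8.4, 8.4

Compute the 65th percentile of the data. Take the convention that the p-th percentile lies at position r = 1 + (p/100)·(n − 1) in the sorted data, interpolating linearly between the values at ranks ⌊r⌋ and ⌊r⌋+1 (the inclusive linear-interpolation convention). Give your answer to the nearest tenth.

7.2

n = 21.
r = 1 + (65/100)·(21 − 1) = 1 + 13 = 14.
r is an integer, so P65 is the value at rank 14: 7.2.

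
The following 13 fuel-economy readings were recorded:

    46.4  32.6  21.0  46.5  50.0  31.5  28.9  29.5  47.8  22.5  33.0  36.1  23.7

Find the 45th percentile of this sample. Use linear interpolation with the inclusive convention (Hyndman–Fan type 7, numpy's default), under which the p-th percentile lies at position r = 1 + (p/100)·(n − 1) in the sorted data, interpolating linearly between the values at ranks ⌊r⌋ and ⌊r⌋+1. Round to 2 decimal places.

Sorted: 21.0, 22.5, 23.7, 28.9, 29.5, 31.5, 32.6, 33.0, 36.1, 46.4, 46.5, 47.8, 50.0.
n = 13.
r = 1 + (45/100)·(13 − 1) = 1 + 5.4 = 6.4.
Rank 6 is 31.5 and rank 7 is 32.6.
Interpolate: 31.5 + 0.4·(32.6 − 31.5) = 31.5 + 0.4·1.1 = 31.94.

31.94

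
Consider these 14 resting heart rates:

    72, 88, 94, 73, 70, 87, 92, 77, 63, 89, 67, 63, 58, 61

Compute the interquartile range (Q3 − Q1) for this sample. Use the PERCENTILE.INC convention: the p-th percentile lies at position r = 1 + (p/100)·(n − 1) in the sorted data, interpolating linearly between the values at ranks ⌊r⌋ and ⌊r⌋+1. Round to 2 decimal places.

23.75

Sorted: 58, 61, 63, 63, 67, 70, 72, 73, 77, 87, 88, 89, 92, 94.
n = 14.
P25: r = 4.25; ranks 4–5 are 63, 67; interpolating gives 64.
P75: r = 10.75; ranks 10–11 are 87, 88; interpolating gives 87.75.
Difference: 87.75 − 64 = 23.75.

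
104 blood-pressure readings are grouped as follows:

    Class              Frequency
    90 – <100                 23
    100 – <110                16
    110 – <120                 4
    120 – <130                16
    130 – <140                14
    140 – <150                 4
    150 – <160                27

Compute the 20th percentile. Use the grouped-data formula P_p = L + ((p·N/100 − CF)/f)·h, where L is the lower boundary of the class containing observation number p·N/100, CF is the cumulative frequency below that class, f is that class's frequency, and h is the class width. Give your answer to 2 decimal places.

N = 104; target position k = 20/100 · 104 = 20.8.
Cumulative frequencies: 23, 39, 43, 59, 73, 77, 104.
Observation 20.8 falls in the class 90 – <100.
L = 90, CF = 0, f = 23, h = 10.
P20 = 90 + ((20.8 − 0)/23)·10 = 90 + 9.04348 = 99.0435.

99.04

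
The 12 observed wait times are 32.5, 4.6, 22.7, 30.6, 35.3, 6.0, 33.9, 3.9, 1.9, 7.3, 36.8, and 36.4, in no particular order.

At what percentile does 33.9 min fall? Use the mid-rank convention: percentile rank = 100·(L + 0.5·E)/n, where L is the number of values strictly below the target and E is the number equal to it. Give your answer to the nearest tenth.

Sorted: 1.9, 3.9, 4.6, 6.0, 7.3, 22.7, 30.6, 32.5, 33.9, 35.3, 36.4, 36.8.
Count below 33.9: L = 8; count equal: E = 1; n = 12.
Percentile rank = 100·(8 + 0.5·1)/12 = 100·8.5/12 = 70.83.

70.8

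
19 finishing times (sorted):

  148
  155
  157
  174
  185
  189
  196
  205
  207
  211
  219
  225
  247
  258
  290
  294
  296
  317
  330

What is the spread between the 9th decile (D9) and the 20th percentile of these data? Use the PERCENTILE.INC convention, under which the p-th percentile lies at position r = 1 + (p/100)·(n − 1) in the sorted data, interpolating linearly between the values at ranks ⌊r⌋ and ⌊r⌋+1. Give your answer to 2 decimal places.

119.60

n = 19.
P20: r = 4.6; ranks 4–5 are 174, 185; interpolating gives 180.6.
P90: r = 17.2; ranks 17–18 are 296, 317; interpolating gives 300.2.
Difference: 300.2 − 180.6 = 119.6.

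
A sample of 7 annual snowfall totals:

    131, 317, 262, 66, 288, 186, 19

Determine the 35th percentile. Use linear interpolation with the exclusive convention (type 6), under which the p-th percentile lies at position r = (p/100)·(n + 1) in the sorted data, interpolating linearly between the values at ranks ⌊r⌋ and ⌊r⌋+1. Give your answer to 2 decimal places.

Sorted: 19, 66, 131, 186, 262, 288, 317.
n = 7.
r = (35/100)·(7 + 1) = 2.8.
Rank 2 is 66 and rank 3 is 131.
Interpolate: 66 + 0.8·(131 − 66) = 66 + 0.8·65 = 118.

118.00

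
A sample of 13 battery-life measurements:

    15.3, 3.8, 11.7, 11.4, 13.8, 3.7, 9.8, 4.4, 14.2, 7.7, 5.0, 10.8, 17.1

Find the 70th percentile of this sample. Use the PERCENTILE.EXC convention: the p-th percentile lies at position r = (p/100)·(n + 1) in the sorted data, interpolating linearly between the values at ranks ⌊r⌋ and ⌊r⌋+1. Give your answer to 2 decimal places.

13.38

Sorted: 3.7, 3.8, 4.4, 5.0, 7.7, 9.8, 10.8, 11.4, 11.7, 13.8, 14.2, 15.3, 17.1.
n = 13.
r = (70/100)·(13 + 1) = 9.8.
Rank 9 is 11.7 and rank 10 is 13.8.
Interpolate: 11.7 + 0.8·(13.8 − 11.7) = 11.7 + 0.8·2.1 = 13.38.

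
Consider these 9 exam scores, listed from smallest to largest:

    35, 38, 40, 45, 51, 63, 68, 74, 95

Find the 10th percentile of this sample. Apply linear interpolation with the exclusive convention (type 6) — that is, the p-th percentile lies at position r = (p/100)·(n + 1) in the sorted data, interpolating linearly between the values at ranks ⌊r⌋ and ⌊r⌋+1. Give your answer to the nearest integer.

n = 9.
r = (10/100)·(9 + 1) = 1.
r is an integer, so P10 is the value at rank 1: 35.

35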